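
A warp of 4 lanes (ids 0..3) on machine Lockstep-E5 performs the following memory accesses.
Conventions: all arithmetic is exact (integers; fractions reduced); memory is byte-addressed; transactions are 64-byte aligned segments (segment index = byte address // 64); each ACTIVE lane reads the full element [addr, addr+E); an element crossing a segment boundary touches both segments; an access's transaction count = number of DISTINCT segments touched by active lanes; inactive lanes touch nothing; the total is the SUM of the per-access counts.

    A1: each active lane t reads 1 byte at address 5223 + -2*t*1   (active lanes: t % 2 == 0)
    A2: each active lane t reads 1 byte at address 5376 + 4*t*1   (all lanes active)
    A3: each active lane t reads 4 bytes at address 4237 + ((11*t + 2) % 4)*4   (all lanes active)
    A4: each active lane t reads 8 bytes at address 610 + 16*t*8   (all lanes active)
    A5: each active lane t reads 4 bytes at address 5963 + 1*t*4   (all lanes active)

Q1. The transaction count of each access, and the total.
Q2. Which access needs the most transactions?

A1: 1 transaction
A2: 1 transaction
A3: 1 transaction
A4: 4 transactions
A5: 1 transaction

Answer: 1,1,1,4,1; total 8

Answer: A4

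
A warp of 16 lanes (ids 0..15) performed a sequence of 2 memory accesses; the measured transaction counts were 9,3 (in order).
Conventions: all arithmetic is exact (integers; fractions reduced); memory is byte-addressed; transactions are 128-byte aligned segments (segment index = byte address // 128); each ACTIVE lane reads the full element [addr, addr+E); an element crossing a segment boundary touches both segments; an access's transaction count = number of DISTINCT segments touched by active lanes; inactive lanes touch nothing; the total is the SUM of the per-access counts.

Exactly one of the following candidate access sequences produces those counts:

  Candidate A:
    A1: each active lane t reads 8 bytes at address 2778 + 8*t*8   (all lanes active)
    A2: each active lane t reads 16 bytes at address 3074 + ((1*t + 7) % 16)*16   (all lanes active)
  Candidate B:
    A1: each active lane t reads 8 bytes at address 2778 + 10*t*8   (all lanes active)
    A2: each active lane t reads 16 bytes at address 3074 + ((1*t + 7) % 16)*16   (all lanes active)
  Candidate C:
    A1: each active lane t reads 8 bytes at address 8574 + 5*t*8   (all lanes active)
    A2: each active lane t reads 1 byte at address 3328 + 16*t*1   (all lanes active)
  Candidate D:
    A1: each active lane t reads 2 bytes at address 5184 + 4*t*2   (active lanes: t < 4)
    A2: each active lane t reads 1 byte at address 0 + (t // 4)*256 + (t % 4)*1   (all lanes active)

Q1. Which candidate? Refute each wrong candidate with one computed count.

B: A1 gives 11 transactions, not 9
C: A1 gives 6 transactions, not 9
D: A1 gives 1 transaction, not 9
A: all counts match (9,3)

Answer: A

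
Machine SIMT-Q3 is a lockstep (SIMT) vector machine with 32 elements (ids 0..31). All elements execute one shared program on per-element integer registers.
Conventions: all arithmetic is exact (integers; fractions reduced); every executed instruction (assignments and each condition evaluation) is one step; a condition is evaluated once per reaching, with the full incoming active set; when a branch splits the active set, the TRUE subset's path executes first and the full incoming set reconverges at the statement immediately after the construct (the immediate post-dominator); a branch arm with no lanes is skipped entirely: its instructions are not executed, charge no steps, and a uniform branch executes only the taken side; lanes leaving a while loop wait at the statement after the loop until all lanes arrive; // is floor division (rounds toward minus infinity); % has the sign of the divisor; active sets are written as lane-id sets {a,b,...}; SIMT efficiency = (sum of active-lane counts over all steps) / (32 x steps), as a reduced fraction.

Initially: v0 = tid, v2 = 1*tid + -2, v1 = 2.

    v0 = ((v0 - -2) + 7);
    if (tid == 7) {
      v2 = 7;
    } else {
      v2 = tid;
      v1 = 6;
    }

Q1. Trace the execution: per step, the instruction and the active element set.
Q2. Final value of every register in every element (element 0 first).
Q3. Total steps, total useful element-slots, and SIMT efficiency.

step 0: v0 <- ((v0 - -2) + 7)        {0,1,2,3,4,5,6,7,8,9,10,11,12,13,14,15,16,17,18,19,20,21,22,23,24,25,26,27,28,29,30,31}
step 1: eval (tid == 7)              {0,1,2,3,4,5,6,7,8,9,10,11,12,13,14,15,16,17,18,19,20,21,22,23,24,25,26,27,28,29,30,31}
step 2: v2 <- 7                      {7}
step 3: v2 <- tid                    {0,1,2,3,4,5,6,8,9,10,11,12,13,14,15,16,17,18,19,20,21,22,23,24,25,26,27,28,29,30,31}
step 4: v1 <- 6                      {0,1,2,3,4,5,6,8,9,10,11,12,13,14,15,16,17,18,19,20,21,22,23,24,25,26,27,28,29,30,31}

Answer: 5 steps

v0: 9,10,11,12,13,14,15,16,17,18,19,20,21,22,23,24,25,26,27,28,29,30,31,32,33,34,35,36,37,38,39,40
v2: 0,1,2,3,4,5,6,7,8,9,10,11,12,13,14,15,16,17,18,19,20,21,22,23,24,25,26,27,28,29,30,31
v1: 6,6,6,6,6,6,6,2,6,6,6,6,6,6,6,6,6,6,6,6,6,6,6,6,6,6,6,6,6,6,6,6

steps = 5; useful = 127; efficiency = 127/160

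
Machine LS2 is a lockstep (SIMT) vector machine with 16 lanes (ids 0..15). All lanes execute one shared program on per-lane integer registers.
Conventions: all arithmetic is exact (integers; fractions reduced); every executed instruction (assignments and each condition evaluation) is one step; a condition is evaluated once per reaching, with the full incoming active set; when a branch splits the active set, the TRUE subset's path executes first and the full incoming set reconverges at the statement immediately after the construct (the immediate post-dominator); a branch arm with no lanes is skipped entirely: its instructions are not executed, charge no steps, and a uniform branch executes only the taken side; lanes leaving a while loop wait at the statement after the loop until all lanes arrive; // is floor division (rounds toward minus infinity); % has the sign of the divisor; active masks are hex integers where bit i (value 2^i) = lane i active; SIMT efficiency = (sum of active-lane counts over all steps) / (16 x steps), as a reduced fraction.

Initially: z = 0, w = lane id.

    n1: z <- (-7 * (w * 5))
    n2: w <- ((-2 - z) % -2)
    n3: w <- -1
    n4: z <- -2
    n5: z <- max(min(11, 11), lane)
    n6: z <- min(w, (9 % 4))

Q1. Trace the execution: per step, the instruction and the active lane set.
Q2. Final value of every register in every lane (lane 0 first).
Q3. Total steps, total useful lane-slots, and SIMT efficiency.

step 0: z <- (-7 * (w * 5))          0xffff
step 1: w <- ((-2 - z) % -2)         0xffff
step 2: w <- -1                      0xffff
step 3: z <- -2                      0xffff
step 4: z <- max(min(11, 11), lane)  0xffff
step 5: z <- min(w, (9 % 4))         0xffff

Answer: 6 steps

z: -1,-1,-1,-1,-1,-1,-1,-1,-1,-1,-1,-1,-1,-1,-1,-1
w: -1,-1,-1,-1,-1,-1,-1,-1,-1,-1,-1,-1,-1,-1,-1,-1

steps = 6; useful = 96; efficiency = 96/96 = 1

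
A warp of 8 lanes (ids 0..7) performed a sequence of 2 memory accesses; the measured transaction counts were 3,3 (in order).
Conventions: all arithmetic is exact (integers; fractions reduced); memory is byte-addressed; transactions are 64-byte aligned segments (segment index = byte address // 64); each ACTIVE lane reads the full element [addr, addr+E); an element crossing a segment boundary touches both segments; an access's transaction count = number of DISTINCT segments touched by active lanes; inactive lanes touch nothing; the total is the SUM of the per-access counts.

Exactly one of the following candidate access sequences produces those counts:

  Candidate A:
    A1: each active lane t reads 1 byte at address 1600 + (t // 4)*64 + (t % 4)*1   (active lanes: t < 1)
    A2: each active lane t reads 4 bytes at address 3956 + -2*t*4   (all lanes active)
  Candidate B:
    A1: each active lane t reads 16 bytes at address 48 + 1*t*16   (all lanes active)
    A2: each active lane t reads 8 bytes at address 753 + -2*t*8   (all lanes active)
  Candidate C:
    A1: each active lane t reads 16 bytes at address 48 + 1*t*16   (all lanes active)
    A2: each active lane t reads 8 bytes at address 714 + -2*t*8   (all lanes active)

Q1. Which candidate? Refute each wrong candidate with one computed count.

A: A1 gives 1 transaction, not 3
B: A2 gives 2 transactions, not 3
C: all counts match (3,3)

Answer: C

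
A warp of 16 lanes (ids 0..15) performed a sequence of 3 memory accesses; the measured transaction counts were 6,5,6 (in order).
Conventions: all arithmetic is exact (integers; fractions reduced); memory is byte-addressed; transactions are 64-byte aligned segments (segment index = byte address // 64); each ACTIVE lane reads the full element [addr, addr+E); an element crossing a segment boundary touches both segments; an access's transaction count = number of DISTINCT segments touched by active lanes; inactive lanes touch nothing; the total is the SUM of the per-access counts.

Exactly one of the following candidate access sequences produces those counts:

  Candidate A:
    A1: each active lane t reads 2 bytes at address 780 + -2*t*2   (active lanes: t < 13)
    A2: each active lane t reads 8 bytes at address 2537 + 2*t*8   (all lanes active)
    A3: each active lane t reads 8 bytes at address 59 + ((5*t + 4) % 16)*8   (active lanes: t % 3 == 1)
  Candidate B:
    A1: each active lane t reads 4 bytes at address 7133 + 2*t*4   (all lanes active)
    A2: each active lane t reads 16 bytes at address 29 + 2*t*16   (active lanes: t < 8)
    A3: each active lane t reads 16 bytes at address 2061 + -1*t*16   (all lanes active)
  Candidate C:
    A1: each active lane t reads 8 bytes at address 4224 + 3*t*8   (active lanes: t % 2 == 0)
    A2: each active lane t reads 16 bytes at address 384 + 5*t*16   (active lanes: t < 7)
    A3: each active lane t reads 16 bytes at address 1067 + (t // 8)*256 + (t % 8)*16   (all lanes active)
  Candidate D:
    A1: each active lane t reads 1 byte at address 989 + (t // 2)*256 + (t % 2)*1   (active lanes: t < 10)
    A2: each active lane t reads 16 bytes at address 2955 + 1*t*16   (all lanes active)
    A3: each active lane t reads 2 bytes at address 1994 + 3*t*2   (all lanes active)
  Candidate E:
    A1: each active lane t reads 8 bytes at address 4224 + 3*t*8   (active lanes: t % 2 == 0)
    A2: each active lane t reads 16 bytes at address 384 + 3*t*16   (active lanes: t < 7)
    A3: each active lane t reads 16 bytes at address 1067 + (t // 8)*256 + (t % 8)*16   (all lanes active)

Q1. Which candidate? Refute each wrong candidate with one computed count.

A: A1 gives 2 transactions, not 6
B: A1 gives 3 transactions, not 6
C: A2 gives 7 transactions, not 5
D: A1 gives 5 transactions, not 6
E: all counts match (6,5,6)

Answer: E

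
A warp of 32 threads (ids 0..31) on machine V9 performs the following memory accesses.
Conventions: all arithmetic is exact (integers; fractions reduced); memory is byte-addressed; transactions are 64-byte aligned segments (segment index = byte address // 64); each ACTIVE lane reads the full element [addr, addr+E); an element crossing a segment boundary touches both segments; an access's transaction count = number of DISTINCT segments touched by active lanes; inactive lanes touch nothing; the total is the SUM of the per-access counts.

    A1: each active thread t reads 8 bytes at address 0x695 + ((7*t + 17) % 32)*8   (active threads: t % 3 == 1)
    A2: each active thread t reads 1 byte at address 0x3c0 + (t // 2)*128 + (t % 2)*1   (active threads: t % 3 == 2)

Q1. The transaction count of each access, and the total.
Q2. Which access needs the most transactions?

A1: 4 transactions
A2: 10 transactions

Answer: 4,10; total 14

Answer: A2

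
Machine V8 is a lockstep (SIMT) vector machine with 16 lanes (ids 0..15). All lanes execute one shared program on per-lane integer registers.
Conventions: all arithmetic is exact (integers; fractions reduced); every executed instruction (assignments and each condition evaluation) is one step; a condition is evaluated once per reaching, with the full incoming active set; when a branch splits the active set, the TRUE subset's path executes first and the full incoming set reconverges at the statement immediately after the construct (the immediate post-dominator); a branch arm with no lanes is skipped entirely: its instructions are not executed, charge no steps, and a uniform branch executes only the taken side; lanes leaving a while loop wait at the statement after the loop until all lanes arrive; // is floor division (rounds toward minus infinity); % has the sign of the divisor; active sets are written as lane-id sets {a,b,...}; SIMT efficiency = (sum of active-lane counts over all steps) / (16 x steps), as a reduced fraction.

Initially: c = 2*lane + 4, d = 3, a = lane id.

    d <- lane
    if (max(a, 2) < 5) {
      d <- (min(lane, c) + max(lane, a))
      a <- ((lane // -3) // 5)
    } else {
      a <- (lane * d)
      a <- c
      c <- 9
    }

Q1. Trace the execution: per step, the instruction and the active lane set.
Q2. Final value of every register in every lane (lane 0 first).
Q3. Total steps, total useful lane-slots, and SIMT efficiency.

step 0: d <- lane                    {0,1,2,3,4,5,6,7,8,9,10,11,12,13,14,15}
step 1: eval (max(a, 2) < 5)         {0,1,2,3,4,5,6,7,8,9,10,11,12,13,14,15}
step 2: d <- (min(lane, c) + max(lane, a)) {0,1,2,3,4}
step 3: a <- ((lane // -3) // 5)     {0,1,2,3,4}
step 4: a <- (lane * d)              {5,6,7,8,9,10,11,12,13,14,15}
step 5: a <- c                       {5,6,7,8,9,10,11,12,13,14,15}
step 6: c <- 9                       {5,6,7,8,9,10,11,12,13,14,15}

Answer: 7 steps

c: 4,6,8,10,12,9,9,9,9,9,9,9,9,9,9,9
d: 0,2,4,6,8,5,6,7,8,9,10,11,12,13,14,15
a: 0,-1,-1,-1,-1,14,16,18,20,22,24,26,28,30,32,34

steps = 7; useful = 75; efficiency = 75/112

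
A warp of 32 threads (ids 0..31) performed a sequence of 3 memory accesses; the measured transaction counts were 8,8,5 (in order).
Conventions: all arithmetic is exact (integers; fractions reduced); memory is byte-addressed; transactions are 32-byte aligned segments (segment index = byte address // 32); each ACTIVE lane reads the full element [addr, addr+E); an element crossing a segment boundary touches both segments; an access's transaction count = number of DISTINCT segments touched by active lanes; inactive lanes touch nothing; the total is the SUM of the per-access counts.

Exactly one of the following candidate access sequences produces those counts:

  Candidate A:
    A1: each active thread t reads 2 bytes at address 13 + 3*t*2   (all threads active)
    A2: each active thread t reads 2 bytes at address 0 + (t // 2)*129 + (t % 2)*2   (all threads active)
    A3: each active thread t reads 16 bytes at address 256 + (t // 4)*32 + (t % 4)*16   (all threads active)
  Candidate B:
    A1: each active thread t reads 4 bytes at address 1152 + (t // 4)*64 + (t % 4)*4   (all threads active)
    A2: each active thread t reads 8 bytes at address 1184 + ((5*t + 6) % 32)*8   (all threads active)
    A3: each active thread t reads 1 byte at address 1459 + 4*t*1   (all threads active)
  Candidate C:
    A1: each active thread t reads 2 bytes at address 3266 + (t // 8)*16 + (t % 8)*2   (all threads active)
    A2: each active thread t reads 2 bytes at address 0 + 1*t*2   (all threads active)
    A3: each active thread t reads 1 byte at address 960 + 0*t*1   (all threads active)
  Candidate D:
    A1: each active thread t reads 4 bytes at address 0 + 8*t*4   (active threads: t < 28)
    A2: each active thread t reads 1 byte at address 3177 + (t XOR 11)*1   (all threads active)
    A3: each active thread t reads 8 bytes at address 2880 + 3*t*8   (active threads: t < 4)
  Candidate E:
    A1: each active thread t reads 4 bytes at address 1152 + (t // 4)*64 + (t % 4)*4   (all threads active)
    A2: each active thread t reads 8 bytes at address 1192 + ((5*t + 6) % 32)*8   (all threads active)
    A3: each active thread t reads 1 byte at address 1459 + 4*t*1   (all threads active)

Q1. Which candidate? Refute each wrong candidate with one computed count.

A: A1 gives 7 transactions, not 8
C: A1 gives 3 transactions, not 8
D: A1 gives 28 transactions, not 8
E: A2 gives 9 transactions, not 8
B: all counts match (8,8,5)

Answer: B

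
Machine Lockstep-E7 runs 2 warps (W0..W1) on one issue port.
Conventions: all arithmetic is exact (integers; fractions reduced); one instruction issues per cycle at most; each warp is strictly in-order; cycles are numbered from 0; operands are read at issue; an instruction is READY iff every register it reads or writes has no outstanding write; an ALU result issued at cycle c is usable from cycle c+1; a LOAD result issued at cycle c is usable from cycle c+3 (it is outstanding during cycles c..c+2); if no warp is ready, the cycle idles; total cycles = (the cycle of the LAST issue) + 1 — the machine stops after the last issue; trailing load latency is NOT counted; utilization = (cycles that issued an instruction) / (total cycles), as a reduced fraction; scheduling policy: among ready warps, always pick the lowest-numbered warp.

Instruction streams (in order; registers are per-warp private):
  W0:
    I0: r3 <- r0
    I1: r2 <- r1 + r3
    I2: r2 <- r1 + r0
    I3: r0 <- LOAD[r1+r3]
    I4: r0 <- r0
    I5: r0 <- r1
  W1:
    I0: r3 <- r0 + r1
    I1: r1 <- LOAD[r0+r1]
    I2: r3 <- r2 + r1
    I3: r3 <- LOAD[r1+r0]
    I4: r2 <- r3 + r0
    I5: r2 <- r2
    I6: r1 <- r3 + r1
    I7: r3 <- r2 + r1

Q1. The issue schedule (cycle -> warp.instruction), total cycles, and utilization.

cycle 0: W0.I0
cycle 1: W0.I1
cycle 2: W0.I2
cycle 3: W0.I3
cycle 4: W1.I0
cycle 5: W1.I1
cycle 6: W0.I4
cycle 7: W0.I5
cycle 8: W1.I2
cycle 9: W1.I3
cycle 10: idle
cycle 11: idle
cycle 12: W1.I4
cycle 13: W1.I5
cycle 14: W1.I6
cycle 15: W1.I7

Answer: 16 cycles, utilization 7/8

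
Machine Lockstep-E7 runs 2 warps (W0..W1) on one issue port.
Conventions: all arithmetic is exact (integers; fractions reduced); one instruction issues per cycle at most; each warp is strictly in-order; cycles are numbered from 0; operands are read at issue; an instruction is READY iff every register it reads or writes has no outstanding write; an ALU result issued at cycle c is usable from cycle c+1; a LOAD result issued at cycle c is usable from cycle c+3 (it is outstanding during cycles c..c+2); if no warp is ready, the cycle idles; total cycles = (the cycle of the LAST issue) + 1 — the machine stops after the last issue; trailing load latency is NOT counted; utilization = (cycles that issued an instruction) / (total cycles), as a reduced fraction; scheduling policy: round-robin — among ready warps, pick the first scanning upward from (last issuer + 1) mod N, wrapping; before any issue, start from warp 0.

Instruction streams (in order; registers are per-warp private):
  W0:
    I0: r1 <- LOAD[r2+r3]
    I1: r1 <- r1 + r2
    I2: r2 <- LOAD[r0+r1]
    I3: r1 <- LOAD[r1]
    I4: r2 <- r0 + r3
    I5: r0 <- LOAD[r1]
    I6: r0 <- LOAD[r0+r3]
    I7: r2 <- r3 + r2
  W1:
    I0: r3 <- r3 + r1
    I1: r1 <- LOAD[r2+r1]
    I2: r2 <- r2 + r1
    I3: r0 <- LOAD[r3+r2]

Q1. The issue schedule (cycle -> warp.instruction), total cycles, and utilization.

cycle 0: W0.I0
cycle 1: W1.I0
cycle 2: W1.I1
cycle 3: W0.I1
cycle 4: W0.I2
cycle 5: W1.I2
cycle 6: W0.I3
cycle 7: W1.I3
cycle 8: W0.I4
cycle 9: W0.I5
cycle 10: idle
cycle 11: idle
cycle 12: W0.I6
cycle 13: W0.I7

Answer: 14 cycles, utilization 6/7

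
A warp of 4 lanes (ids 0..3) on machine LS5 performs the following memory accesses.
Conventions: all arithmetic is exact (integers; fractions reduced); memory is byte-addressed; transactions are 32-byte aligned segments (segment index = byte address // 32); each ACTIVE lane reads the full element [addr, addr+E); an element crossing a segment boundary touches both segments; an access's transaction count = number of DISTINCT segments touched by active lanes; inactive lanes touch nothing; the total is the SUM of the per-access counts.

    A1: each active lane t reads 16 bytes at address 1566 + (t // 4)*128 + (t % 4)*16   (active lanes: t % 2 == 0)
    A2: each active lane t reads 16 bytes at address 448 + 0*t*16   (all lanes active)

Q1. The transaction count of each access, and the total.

A1: 3 transactions
A2: 1 transaction

Answer: 3,1; total 4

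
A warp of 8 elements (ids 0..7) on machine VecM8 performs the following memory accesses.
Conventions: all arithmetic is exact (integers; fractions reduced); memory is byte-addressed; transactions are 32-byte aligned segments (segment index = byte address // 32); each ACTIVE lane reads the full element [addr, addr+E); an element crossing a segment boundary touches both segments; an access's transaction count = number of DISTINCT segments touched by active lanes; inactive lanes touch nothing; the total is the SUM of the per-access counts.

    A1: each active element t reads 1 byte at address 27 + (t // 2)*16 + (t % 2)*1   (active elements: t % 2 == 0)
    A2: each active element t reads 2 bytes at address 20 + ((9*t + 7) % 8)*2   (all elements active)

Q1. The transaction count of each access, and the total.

A1: 3 transactions
A2: 2 transactions

Answer: 3,2; total 5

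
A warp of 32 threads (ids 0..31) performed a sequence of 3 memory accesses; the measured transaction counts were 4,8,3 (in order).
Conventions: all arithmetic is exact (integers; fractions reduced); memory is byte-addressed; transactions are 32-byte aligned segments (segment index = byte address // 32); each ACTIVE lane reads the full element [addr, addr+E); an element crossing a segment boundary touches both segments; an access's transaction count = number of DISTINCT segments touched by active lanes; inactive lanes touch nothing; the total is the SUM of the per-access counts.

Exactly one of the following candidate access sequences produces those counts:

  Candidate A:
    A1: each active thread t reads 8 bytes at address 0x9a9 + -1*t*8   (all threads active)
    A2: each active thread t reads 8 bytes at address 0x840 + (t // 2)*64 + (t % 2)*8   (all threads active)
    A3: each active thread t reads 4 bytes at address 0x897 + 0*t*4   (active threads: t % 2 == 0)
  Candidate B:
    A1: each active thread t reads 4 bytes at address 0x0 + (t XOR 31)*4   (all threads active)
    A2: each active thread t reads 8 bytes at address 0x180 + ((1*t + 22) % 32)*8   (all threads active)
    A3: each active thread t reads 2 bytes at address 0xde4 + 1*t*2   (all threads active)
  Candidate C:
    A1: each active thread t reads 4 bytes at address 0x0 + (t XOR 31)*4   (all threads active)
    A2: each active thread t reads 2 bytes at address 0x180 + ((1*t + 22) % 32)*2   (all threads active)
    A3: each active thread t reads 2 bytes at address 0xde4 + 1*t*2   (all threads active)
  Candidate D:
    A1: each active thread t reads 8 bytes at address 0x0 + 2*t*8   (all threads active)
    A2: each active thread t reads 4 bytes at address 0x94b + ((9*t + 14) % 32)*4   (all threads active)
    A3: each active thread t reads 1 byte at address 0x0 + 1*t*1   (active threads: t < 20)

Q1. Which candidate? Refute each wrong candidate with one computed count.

A: A1 gives 9 transactions, not 4
C: A2 gives 2 transactions, not 8
D: A1 gives 16 transactions, not 4
B: all counts match (4,8,3)

Answer: B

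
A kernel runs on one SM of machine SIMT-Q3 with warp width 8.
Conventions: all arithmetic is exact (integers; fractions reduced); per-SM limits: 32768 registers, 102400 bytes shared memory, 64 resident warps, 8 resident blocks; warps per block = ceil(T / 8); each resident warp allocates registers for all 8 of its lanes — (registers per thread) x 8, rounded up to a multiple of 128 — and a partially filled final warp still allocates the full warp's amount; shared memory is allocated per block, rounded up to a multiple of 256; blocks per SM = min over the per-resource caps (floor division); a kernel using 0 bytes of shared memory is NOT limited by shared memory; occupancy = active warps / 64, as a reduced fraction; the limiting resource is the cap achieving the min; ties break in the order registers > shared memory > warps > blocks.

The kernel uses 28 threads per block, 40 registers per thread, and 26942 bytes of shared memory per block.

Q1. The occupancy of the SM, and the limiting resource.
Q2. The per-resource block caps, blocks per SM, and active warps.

Answer: occupancy 3/16, limited by shared memory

registers: 21 blocks
shared memory: 3 blocks
warps: 16 blocks
blocks: 8 blocks

Answer: 3 blocks, 12 active warps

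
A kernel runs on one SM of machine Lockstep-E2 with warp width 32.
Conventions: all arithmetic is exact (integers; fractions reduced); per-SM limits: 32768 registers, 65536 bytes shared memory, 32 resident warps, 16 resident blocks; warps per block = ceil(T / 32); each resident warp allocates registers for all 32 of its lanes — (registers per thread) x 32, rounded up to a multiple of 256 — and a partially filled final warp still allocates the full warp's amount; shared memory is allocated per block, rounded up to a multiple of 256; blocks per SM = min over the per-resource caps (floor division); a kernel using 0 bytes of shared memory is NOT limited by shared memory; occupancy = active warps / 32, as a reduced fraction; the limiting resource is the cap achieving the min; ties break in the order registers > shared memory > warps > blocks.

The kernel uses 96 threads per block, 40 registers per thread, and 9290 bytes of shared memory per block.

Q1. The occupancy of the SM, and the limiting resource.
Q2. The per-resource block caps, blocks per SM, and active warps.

Answer: occupancy 9/16, limited by shared memory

registers: 8 blocks
shared memory: 6 blocks
warps: 10 blocks
blocks: 16 blocks

Answer: 6 blocks, 18 active warps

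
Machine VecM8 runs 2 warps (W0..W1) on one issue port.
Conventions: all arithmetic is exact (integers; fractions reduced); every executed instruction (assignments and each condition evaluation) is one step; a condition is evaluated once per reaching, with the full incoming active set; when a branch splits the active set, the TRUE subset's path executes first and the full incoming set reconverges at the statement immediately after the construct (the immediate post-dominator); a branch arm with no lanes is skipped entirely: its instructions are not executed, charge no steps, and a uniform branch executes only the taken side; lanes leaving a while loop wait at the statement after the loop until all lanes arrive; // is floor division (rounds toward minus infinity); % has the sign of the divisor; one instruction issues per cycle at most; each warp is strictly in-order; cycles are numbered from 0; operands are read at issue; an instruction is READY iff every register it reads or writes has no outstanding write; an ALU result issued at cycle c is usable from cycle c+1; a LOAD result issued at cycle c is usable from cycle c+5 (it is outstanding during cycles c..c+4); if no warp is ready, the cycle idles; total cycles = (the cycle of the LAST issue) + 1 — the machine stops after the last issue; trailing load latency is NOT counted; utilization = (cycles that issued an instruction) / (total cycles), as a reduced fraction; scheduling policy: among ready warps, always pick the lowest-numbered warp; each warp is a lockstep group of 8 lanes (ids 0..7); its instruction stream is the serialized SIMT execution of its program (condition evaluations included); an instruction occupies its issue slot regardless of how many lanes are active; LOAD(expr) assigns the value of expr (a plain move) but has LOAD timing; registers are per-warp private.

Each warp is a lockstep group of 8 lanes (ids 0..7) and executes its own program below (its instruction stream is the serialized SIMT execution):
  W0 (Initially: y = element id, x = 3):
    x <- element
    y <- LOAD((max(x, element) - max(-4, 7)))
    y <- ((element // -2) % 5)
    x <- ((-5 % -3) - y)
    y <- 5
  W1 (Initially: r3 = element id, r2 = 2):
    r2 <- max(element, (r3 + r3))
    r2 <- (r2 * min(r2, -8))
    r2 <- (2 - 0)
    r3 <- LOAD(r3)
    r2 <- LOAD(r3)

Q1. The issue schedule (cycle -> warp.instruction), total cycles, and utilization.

cycle 0: W0.I0
cycle 1: W0.I1
cycle 2: W1.I0
cycle 3: W1.I1
cycle 4: W1.I2
cycle 5: W1.I3
cycle 6: W0.I2
cycle 7: W0.I3
cycle 8: W0.I4
cycle 9: idle
cycle 10: W1.I4

Answer: 11 cycles, utilization 10/11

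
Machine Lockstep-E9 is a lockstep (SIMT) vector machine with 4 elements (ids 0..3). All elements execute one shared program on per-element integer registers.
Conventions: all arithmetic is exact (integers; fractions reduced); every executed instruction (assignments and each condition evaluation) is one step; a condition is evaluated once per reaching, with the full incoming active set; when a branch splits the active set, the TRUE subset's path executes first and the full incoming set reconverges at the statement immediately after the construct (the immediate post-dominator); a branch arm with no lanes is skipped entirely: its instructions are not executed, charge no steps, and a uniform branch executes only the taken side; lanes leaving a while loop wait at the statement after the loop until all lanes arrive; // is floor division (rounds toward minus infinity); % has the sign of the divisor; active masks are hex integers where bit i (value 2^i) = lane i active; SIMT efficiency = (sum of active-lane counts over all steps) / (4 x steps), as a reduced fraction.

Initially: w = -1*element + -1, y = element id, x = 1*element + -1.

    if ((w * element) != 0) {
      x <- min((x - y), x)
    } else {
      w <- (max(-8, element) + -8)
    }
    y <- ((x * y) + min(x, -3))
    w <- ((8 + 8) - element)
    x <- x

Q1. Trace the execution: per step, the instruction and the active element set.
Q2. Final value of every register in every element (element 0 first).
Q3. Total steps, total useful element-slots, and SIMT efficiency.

step 0: eval ((w * element) != 0)    0xf
step 1: x <- min((x - y), x)         0xe
step 2: w <- (max(-8, element) + -8) 0x1
step 3: y <- ((x * y) + min(x, -3))  0xf
step 4: w <- ((8 + 8) - element)     0xf
step 5: x <- x                       0xf

Answer: 6 steps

w: 16,15,14,13
y: -3,-4,-5,-6
x: -1,-1,-1,-1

steps = 6; useful = 20; efficiency = 20/24 = 5/6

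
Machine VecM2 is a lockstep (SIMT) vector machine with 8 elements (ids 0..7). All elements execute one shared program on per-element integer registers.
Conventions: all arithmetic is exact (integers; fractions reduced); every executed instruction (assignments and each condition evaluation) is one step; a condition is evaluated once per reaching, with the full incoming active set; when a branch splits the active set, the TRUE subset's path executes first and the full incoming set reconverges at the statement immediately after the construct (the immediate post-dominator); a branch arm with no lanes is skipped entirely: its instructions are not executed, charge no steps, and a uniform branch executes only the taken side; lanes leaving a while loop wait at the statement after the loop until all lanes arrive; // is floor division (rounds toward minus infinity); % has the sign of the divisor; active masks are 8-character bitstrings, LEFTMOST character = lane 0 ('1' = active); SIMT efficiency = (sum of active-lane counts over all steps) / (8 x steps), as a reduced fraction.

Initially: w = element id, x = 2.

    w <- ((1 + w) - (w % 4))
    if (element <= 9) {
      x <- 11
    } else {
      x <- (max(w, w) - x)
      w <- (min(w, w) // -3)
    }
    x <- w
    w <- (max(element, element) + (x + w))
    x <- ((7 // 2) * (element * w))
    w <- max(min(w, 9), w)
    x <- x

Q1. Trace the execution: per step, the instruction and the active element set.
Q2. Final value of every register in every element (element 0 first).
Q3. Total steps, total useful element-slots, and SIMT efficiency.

step 0: w <- ((1 + w) - (w % 4))     11111111
step 1: eval (element <= 9)          11111111
step 2: x <- 11                      11111111
step 3: x <- w                       11111111
step 4: w <- (max(element, element) + (x + w)) 11111111
step 5: x <- ((7 // 2) * (element * w)) 11111111
step 6: w <- max(min(w, 9), w)       11111111
step 7: x <- x                       11111111

Answer: 8 steps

w: 2,3,4,5,14,15,16,17
x: 0,9,24,45,168,225,288,357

steps = 8; useful = 64; efficiency = 64/64 = 1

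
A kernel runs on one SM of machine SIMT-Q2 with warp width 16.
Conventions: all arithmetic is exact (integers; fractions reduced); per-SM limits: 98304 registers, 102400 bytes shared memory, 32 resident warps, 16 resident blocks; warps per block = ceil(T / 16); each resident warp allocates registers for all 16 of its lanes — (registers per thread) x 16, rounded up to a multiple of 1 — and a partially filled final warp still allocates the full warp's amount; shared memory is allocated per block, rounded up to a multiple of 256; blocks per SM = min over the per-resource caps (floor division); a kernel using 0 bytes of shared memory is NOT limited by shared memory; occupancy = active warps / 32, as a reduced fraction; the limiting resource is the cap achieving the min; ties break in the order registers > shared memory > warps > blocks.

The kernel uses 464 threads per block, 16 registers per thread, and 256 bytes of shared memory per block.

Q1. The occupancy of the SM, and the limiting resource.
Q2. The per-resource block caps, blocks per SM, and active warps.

Answer: occupancy 29/32, limited by warps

registers: 13 blocks
shared memory: 400 blocks
warps: 1 block
blocks: 16 blocks

Answer: 1 block, 29 active warps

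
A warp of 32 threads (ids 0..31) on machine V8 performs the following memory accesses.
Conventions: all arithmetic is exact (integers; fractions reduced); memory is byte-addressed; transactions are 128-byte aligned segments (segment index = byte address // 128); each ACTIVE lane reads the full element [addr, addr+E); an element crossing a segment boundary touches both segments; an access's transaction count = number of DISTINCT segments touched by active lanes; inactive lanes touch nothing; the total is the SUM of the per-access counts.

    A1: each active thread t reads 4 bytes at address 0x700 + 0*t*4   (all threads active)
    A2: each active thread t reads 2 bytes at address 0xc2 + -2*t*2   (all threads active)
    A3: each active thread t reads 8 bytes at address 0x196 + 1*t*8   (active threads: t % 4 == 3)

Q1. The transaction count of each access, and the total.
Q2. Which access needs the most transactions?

A1: 1 transaction
A2: 2 transactions
A3: 3 transactions

Answer: 1,2,3; total 6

Answer: A3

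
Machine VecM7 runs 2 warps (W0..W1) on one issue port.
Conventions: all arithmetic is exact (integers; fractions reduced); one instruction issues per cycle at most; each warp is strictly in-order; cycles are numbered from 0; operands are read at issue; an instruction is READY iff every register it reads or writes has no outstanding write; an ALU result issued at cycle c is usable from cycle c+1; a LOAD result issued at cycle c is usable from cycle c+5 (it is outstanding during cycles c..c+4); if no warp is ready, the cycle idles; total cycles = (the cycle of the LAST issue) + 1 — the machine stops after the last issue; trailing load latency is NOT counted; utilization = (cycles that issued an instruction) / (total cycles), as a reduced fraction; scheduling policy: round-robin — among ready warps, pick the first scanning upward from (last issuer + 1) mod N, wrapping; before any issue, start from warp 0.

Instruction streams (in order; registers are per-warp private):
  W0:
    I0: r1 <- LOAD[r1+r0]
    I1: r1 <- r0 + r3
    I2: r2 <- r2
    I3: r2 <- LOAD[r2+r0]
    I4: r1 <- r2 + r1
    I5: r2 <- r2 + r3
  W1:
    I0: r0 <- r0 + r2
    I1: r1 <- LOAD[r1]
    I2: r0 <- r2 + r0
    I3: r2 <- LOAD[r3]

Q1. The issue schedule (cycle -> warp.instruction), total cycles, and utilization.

cycle 0: W0.I0
cycle 1: W1.I0
cycle 2: W1.I1
cycle 3: W1.I2
cycle 4: W1.I3
cycle 5: W0.I1
cycle 6: W0.I2
cycle 7: W0.I3
cycle 8: idle
cycle 9: idle
cycle 10: idle
cycle 11: idle
cycle 12: W0.I4
cycle 13: W0.I5

Answer: 14 cycles, utilization 5/7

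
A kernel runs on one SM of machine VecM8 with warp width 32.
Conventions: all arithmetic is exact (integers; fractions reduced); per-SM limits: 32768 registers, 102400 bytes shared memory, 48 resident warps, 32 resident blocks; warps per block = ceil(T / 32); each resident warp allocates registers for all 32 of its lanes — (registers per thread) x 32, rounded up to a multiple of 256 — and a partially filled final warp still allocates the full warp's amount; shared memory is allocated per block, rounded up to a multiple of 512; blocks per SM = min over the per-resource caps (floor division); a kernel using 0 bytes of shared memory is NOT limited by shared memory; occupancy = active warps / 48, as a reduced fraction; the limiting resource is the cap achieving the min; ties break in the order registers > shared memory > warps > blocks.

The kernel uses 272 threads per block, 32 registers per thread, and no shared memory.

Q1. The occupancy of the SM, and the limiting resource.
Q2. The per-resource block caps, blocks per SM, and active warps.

Answer: occupancy 9/16, limited by registers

registers: 3 blocks
shared memory: no limit (kernel uses none)
warps: 5 blocks
blocks: 32 blocks

Answer: 3 blocks, 27 active warps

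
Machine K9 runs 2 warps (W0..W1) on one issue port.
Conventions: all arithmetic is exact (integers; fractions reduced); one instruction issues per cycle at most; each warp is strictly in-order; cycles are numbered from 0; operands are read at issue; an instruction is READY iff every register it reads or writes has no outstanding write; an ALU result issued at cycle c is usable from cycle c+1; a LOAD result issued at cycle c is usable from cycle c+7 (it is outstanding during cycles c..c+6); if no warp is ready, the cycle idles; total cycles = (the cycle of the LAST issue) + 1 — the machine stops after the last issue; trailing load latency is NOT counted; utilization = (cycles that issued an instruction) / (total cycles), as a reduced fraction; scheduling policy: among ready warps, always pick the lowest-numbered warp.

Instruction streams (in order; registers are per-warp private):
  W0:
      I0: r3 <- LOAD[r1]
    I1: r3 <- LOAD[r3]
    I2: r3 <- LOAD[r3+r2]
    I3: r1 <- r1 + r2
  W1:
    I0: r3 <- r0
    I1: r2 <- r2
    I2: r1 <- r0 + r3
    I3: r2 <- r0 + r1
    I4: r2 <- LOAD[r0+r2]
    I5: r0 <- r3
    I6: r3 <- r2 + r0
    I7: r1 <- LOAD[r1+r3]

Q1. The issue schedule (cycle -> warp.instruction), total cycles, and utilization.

cycle 0: W0.I0
cycle 1: W1.I0
cycle 2: W1.I1
cycle 3: W1.I2
cycle 4: W1.I3
cycle 5: W1.I4
cycle 6: W1.I5
cycle 7: W0.I1
cycle 8: idle
cycle 9: idle
cycle 10: idle
cycle 11: idle
cycle 12: W1.I6
cycle 13: W1.I7
cycle 14: W0.I2
cycle 15: W0.I3

Answer: 16 cycles, utilization 3/4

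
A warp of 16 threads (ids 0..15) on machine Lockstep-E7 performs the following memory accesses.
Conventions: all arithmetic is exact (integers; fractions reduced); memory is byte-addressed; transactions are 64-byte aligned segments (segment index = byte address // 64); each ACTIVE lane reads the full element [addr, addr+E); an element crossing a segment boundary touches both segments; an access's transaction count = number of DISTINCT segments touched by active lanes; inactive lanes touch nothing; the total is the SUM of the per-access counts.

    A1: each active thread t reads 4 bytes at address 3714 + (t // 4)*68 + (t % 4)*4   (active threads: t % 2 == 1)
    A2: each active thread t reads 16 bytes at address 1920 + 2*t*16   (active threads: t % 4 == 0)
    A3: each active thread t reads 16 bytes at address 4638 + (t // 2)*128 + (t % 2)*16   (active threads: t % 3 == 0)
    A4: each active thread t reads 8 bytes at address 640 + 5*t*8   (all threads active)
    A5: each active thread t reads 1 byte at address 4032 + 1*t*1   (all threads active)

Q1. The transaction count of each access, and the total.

A1: 4 transactions
A2: 4 transactions
A3: 6 transactions
A4: 10 transactions
A5: 1 transaction

Answer: 4,4,6,10,1; total 25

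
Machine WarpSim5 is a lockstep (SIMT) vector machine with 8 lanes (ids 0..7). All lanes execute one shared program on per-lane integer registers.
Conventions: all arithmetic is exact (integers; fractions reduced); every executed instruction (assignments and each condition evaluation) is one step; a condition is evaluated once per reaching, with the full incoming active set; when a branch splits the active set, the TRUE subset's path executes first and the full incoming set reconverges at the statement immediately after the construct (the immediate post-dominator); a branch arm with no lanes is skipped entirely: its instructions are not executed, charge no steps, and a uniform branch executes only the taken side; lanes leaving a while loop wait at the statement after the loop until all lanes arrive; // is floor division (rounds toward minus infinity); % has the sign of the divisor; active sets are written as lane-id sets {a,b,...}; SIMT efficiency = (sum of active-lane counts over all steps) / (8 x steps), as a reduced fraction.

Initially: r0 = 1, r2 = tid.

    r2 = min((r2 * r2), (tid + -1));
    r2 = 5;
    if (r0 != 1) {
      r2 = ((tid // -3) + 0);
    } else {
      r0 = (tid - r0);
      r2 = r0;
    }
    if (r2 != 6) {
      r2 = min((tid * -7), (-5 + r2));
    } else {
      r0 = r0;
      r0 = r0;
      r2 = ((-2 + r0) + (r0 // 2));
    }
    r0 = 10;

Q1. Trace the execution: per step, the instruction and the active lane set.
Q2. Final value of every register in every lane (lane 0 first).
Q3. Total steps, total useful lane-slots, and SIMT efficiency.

step 0: r2 <- min((r2 * r2), (tid + -1)) {0,1,2,3,4,5,6,7}
step 1: r2 <- 5                      {0,1,2,3,4,5,6,7}
step 2: eval (r0 != 1)               {0,1,2,3,4,5,6,7}
step 3: r0 <- (tid - r0)             {0,1,2,3,4,5,6,7}
step 4: r2 <- r0                     {0,1,2,3,4,5,6,7}
step 5: eval (r2 != 6)               {0,1,2,3,4,5,6,7}
step 6: r2 <- min((tid * -7), (-5 + r2)) {0,1,2,3,4,5,6}
step 7: r0 <- r0                     {7}
step 8: r0 <- r0                     {7}
step 9: r2 <- ((-2 + r0) + (r0 // 2)) {7}
step 10: r0 <- 10                     {0,1,2,3,4,5,6,7}

Answer: 11 steps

r0: 10,10,10,10,10,10,10,10
r2: -6,-7,-14,-21,-28,-35,-42,7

steps = 11; useful = 66; efficiency = 66/88 = 3/4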